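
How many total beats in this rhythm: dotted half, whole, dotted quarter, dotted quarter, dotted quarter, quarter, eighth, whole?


Step by step:
Beat values:
  dotted half = 3 beats
  whole = 4 beats
  dotted quarter = 1.5 beats
  dotted quarter = 1.5 beats
  dotted quarter = 1.5 beats
  quarter = 1 beat
  eighth = 0.5 beats
  whole = 4 beats
Sum = 3 + 4 + 1.5 + 1.5 + 1.5 + 1 + 0.5 + 4
= 17 beats


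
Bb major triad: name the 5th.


Working:
Major triad = root + major 3rd (4 semitones) + perfect 5th (7 semitones)
A triad on Bb stacks thirds, so the chord tones use letter names B-D-F
Root: Bb
Major 3rd above Bb: D
Perfect 5th above Bb: F
The 5th = F


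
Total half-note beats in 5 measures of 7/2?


Solution.
Time signature 7/2: the bottom number 2 means the half note gets one count
The top number 7 means 7 half-note beats per measure
Total = 7 × 5 measures
= 35 half-note beats


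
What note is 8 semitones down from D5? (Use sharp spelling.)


Working:
D5: chromatic position 2 in octave 5 → absolute = 5×12 + 2 = 62
Transpose down 8: 62 - 8 = 54
54 = 4×12 + 6 → F# in octave 4
Result = F#4


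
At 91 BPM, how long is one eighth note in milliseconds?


One quarter-note beat = 60000 / BPM = 60000 / 91 ms
Eighth note = 1/2 × quarter note
Duration = 1/2 × 60000 / 91 = 30000 / 91
= 329.7 ms


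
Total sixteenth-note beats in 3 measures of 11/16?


Reasoning:
Time signature 11/16: the bottom number 16 means the sixteenth note gets one count
The top number 11 means 11 sixteenth-note beats per measure
Total = 11 × 3 measures
= 33 sixteenth-note beats


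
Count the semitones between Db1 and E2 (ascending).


Absolute semitone position = octave×12 + chromatic position
Db1: 1×12 + 1 = 13
E2: 2×12 + 4 = 28
Difference = 28 - 13 = 15
= 15 semitones


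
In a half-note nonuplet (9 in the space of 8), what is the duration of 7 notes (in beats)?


Let's work it out.
Nonuplet: 9 notes occupy the space of 8 half notes
Space = 8 × 2 = 16 beats
Each nonuplet note = 16 / 9 = 16/9 beats
7 notes = 7 × 16/9 = 112/9
= 112/9 beats


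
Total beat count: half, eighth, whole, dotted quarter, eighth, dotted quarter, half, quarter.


Solution.
Beat values:
  half = 2 beats
  eighth = 0.5 beats
  whole = 4 beats
  dotted quarter = 1.5 beats
  eighth = 0.5 beats
  dotted quarter = 1.5 beats
  half = 2 beats
  quarter = 1 beat
Sum = 2 + 0.5 + 4 + 1.5 + 0.5 + 1.5 + 2 + 1
= 13 beats


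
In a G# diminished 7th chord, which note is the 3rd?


Working:
Diminished 7th chord = root + minor 3rd + diminished 5th + diminished 7th
Seventh chords stack in thirds, so the letter names are G-B-D-F
Root: G#
Minor 3rd above G#: B
Diminished 5th above G#: D
Diminished 7th above G#: F
The 3rd = B


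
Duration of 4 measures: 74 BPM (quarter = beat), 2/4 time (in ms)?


Reasoning:
Quarter-note beat duration = 60000 / 74 ms
Beats per measure (2/4) = 2
One measure = 2 × 60000 / 74 = 120000 / 74 ms
4 measures = 4 × 120000 / 74 = 480000 / 74
= 6486.5 ms


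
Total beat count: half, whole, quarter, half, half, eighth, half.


Let's work it out.
Beat values:
  half = 2 beats
  whole = 4 beats
  quarter = 1 beat
  half = 2 beats
  half = 2 beats
  eighth = 0.5 beats
  half = 2 beats
Sum = 2 + 4 + 1 + 2 + 2 + 0.5 + 2
= 13.5 beats


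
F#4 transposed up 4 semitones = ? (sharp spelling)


Reasoning:
F#4: chromatic position 6 in octave 4 → absolute = 4×12 + 6 = 54
Transpose up 4: 54 + 4 = 58
58 = 4×12 + 10 → A# in octave 4
Result = A#4


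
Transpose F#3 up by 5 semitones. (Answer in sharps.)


Working:
F#3: chromatic position 6 in octave 3 → absolute = 3×12 + 6 = 42
Transpose up 5: 42 + 5 = 47
47 = 3×12 + 11 → B in octave 3
Result = B3


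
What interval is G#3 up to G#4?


Reasoning:
Letter names: G → G spans 8 letter names → an octave
Semitones: G#3 → G#4 = 12 half-steps
An octave of 12 semitones is a perfect octave
= perfect octave


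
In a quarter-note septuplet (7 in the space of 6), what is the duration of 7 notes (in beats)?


Septuplet: 7 notes occupy the space of 6 quarter notes
Space = 6 × 1 = 6 beats
Each septuplet note = 6 / 7 = 6/7 beats
7 notes = 7 × 6/7 = 6
= 6 beats


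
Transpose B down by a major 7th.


Step by step:
major 7th: 7 letter names, 11 semitones
Letter: B - 6 → C
Pitch: B - 11 semitones, spelled as a C → C
= C


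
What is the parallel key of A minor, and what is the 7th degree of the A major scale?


Step by step:
Parallel keys share the same tonic but differ in mode
A minor → parallel is A major
A major scale: A B C# D E F# G#
= A major; 7th degree = G#


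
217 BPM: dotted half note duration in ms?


Working:
One quarter-note beat = 60000 / BPM = 60000 / 217 ms
Dotted half note = 3 × quarter note
Duration = 3 × 60000 / 217 = 180000 / 217
= 829.5 ms


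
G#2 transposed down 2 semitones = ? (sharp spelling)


Step by step:
G#2: chromatic position 8 in octave 2 → absolute = 2×12 + 8 = 32
Transpose down 2: 32 - 2 = 30
30 = 2×12 + 6 → F# in octave 2
Result = F#2


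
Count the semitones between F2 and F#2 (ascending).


Absolute semitone position = octave×12 + chromatic position
F2: 2×12 + 5 = 29
F#2: 2×12 + 6 = 30
Difference = 30 - 29 = 1
= 1 semitone


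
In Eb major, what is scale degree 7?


Major scale pattern: W-W-H-W-W-W-H (2-2-1-2-2-2-1 semitones)
Starting from Eb:
  Eb + 2 semitones → F
  F + 2 semitones → G
  G + 1 semitone → Ab
  Ab + 2 semitones → Bb
  Bb + 2 semitones → C
  C + 2 semitones → D
  D + 1 semitone → Eb
Scale: Eb F G Ab Bb C D
Degree 7 = D


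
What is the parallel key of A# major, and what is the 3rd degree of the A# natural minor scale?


Reasoning:
Parallel keys share the same tonic but differ in mode
A# major → parallel is A# minor
A# natural minor scale: A# B# C# D# E# F# G#
= A# minor; 3rd degree = C#


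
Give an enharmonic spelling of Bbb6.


Enharmonic notes sound the same pitch but are spelled with different letter names
Bbb and A name the same pitch class
= A6


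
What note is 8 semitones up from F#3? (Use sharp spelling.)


Reasoning:
F#3: chromatic position 6 in octave 3 → absolute = 3×12 + 6 = 42
Transpose up 8: 42 + 8 = 50
50 = 4×12 + 2 → D in octave 4
Result = D4


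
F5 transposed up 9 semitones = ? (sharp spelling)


Reasoning:
F5: chromatic position 5 in octave 5 → absolute = 5×12 + 5 = 65
Transpose up 9: 65 + 9 = 74
74 = 6×12 + 2 → D in octave 6
Result = D6


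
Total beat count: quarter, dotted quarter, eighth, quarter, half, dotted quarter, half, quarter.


Step by step:
Beat values:
  quarter = 1 beat
  dotted quarter = 1.5 beats
  eighth = 0.5 beats
  quarter = 1 beat
  half = 2 beats
  dotted quarter = 1.5 beats
  half = 2 beats
  quarter = 1 beat
Sum = 1 + 1.5 + 0.5 + 1 + 2 + 1.5 + 2 + 1
= 10.5 beats


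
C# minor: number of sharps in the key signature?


Let's work it out.
Sharp minor keys follow the circle of fifths: A(0), E(1), B(2), F#(3), C#(4), G#(5), D#(6), A#(7)
C# minor has 4 sharps
Order of sharps: F# C# G# D# A# E# B# → first 4: F#, C#, G#, D#
= 4 sharps


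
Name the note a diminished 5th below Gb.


A 5th spans 5 letter names, so from G we land on C
A diminished 5th = 6 semitones below Gb
Spell C at that pitch: C
= C


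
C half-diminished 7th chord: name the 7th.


Step by step:
Half-diminished 7th chord = root + minor 3rd + diminished 5th + minor 7th
Seventh chords stack in thirds, so the letter names are C-E-G-B
Root: C
Minor 3rd above C: Eb
Diminished 5th above C: Gb
Minor 7th above C: Bb
The 7th = Bb


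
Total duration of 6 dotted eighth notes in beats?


Reasoning:
Base eighth note = 1/2 beats
Dot 1 adds half the previous value: +1/4
One dotted eighth = 1/2 + 1/4 = 3/4
6 of them = 6 × 3/4 = 9/2
= 9/2 beats


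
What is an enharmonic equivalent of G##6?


Solution.
Enharmonic notes sound the same pitch but are spelled with different letter names
G## and A name the same pitch class
= A6


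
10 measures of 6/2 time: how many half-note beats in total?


Solution.
Time signature 6/2: the bottom number 2 means the half note gets one count
The top number 6 means 6 half-note beats per measure
Total = 6 × 10 measures
= 60 half-note beats


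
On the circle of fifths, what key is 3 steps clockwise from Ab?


Reasoning:
Each clockwise step on the circle of fifths moves up a perfect 5th
From Ab: Ab → Eb → Bb → F
= F


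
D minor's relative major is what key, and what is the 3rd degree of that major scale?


The relative major shares the key signature and is a minor 3rd above the minor tonic
A minor 3rd above D is F
→ relative major of D minor is F major
F major scale: F G A Bb C D E
= F major; 3rd degree = A


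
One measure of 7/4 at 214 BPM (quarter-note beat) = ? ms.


Quarter-note beat duration = 60000 / 214 ms
Beats per measure (7/4) = 7
One measure = 7 × 60000 / 214 = 420000 / 214 ms
= 1962.6 ms


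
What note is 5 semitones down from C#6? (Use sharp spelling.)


Reasoning:
C#6: chromatic position 1 in octave 6 → absolute = 6×12 + 1 = 73
Transpose down 5: 73 - 5 = 68
68 = 5×12 + 8 → G# in octave 5
Result = G#5


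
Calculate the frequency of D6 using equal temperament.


f = 440 × 2^(n/12) where n = semitones from A4
D6: 17 semitones from A4
f = 440 × 2^(17/12)
f = 1174.66 Hz


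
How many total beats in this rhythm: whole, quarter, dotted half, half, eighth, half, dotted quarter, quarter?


Solution.
Beat values:
  whole = 4 beats
  quarter = 1 beat
  dotted half = 3 beats
  half = 2 beats
  eighth = 0.5 beats
  half = 2 beats
  dotted quarter = 1.5 beats
  quarter = 1 beat
Sum = 4 + 1 + 3 + 2 + 0.5 + 2 + 1.5 + 1
= 15 beats


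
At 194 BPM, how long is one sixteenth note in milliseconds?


One quarter-note beat = 60000 / BPM = 60000 / 194 ms
Sixteenth note = 1/4 × quarter note
Duration = 1/4 × 60000 / 194 = 15000 / 194
= 77.3 ms


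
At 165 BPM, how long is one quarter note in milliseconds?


Step by step:
One quarter-note beat = 60000 / BPM = 60000 / 165 ms
Duration = 60000 / 165
= 363.6 ms


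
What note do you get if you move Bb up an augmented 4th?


augmented 4th: 4 letter names, 6 semitones
Letter: B + 3 → E
Pitch: Bb + 6 semitones, spelled as an E → E
= E


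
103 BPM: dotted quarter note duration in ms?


One quarter-note beat = 60000 / BPM = 60000 / 103 ms
Dotted quarter note = 3/2 × quarter note
Duration = 3/2 × 60000 / 103 = 90000 / 103
= 873.8 ms


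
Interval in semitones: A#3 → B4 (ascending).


Absolute semitone position = octave×12 + chromatic position
A#3: 3×12 + 10 = 46
B4: 4×12 + 11 = 59
Difference = 59 - 46 = 13
= 13 semitones


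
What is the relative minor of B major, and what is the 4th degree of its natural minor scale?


Step by step:
The relative minor shares the major's key signature and starts on its 6th degree
6th degree = a major 6th above the tonic; a major 6th above B is G#
→ relative minor of B major is G# minor
G# natural minor scale: G# A# B C# D# E F#
= G# minor; 4th degree = C#


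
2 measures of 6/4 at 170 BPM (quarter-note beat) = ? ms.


Let's work it out.
Quarter-note beat duration = 60000 / 170 ms
Beats per measure (6/4) = 6
One measure = 6 × 60000 / 170 = 360000 / 170 ms
2 measures = 2 × 360000 / 170 = 720000 / 170
= 4235.3 ms


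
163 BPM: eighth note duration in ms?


Step by step:
One quarter-note beat = 60000 / BPM = 60000 / 163 ms
Eighth note = 1/2 × quarter note
Duration = 1/2 × 60000 / 163 = 30000 / 163
= 184.0 ms


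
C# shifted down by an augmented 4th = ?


Working:
augmented 4th: 4 letter names, 6 semitones
Letter: C - 3 → G
Pitch: C# - 6 semitones, spelled as a G → G
= G


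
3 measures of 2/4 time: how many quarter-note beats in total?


Solution.
Time signature 2/4: the bottom number 4 means the quarter note gets one count
The top number 2 means 2 quarter-note beats per measure
Total = 2 × 3 measures
= 6 quarter-note beats


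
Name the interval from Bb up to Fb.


Let's work it out.
Letter names: B → F spans 5 letter names → a 5th
Semitones: Bb → Fb = 6 half-steps
A 5th of 6 semitones is a diminished 5th
= diminished 5th


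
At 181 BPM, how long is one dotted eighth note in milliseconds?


Let's work it out.
One quarter-note beat = 60000 / BPM = 60000 / 181 ms
Dotted eighth note = 3/4 × quarter note
Duration = 3/4 × 60000 / 181 = 45000 / 181
= 248.6 ms


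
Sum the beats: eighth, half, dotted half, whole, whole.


Solution.
Beat values:
  eighth = 0.5 beats
  half = 2 beats
  dotted half = 3 beats
  whole = 4 beats
  whole = 4 beats
Sum = 0.5 + 2 + 3 + 4 + 4
= 13.5 beats


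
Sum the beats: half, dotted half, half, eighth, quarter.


Beat values:
  half = 2 beats
  dotted half = 3 beats
  half = 2 beats
  eighth = 0.5 beats
  quarter = 1 beat
Sum = 2 + 3 + 2 + 0.5 + 1
= 8.5 beats


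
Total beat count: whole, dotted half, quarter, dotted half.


Let's work it out.
Beat values:
  whole = 4 beats
  dotted half = 3 beats
  quarter = 1 beat
  dotted half = 3 beats
Sum = 4 + 3 + 1 + 3
= 11 beats


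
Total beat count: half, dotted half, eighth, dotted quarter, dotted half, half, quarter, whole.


Beat values:
  half = 2 beats
  dotted half = 3 beats
  eighth = 0.5 beats
  dotted quarter = 1.5 beats
  dotted half = 3 beats
  half = 2 beats
  quarter = 1 beat
  whole = 4 beats
Sum = 2 + 3 + 0.5 + 1.5 + 3 + 2 + 1 + 4
= 17 beats


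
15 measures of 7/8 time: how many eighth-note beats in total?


Let's work it out.
Time signature 7/8: the bottom number 8 means the eighth note gets one count
The top number 7 means 7 eighth-note beats per measure
Total = 7 × 15 measures
= 105 eighth-note beats


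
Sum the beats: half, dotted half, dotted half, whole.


Step by step:
Beat values:
  half = 2 beats
  dotted half = 3 beats
  dotted half = 3 beats
  whole = 4 beats
Sum = 2 + 3 + 3 + 4
= 12 beats


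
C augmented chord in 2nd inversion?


Solution.
Root position: C E G#
2nd inversion: move root and 3rd up an octave
Bass note: G#
Notes (bottom to top) = G# C E


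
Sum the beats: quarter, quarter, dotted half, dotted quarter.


Step by step:
Beat values:
  quarter = 1 beat
  quarter = 1 beat
  dotted half = 3 beats
  dotted quarter = 1.5 beats
Sum = 1 + 1 + 3 + 1.5
= 6.5 beats


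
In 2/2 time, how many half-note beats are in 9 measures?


Reasoning:
Time signature 2/2: the bottom number 2 means the half note gets one count
The top number 2 means 2 half-note beats per measure
Total = 2 × 9 measures
= 18 half-note beats


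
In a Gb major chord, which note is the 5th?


Solution.
Major triad = root + major 3rd (4 semitones) + perfect 5th (7 semitones)
A triad on Gb stacks thirds, so the chord tones use letter names G-B-D
Root: Gb
Major 3rd above Gb: Bb
Perfect 5th above Gb: Db
The 5th = Db


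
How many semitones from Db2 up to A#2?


Absolute semitone position = octave×12 + chromatic position
Db2: 2×12 + 1 = 25
A#2: 2×12 + 10 = 34
Difference = 34 - 25 = 9
= 9 semitones


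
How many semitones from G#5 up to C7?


Solution.
Absolute semitone position = octave×12 + chromatic position
G#5: 5×12 + 8 = 68
C7: 7×12 + 0 = 84
Difference = 84 - 68 = 16
= 16 semitones


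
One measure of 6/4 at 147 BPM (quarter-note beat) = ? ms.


Solution.
Quarter-note beat duration = 60000 / 147 ms
Beats per measure (6/4) = 6
One measure = 6 × 60000 / 147 = 360000 / 147 ms
= 2449.0 ms


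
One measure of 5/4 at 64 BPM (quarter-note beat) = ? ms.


Working:
Quarter-note beat duration = 60000 / 64 ms
Beats per measure (5/4) = 5
One measure = 5 × 60000 / 64 = 300000 / 64 ms
= 4687.5 ms


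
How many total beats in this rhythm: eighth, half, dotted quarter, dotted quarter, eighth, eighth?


Solution.
Beat values:
  eighth = 0.5 beats
  half = 2 beats
  dotted quarter = 1.5 beats
  dotted quarter = 1.5 beats
  eighth = 0.5 beats
  eighth = 0.5 beats
Sum = 0.5 + 2 + 1.5 + 1.5 + 0.5 + 0.5
= 6.5 beats


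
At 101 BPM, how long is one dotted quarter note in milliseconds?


Step by step:
One quarter-note beat = 60000 / BPM = 60000 / 101 ms
Dotted quarter note = 3/2 × quarter note
Duration = 3/2 × 60000 / 101 = 90000 / 101
= 891.1 ms


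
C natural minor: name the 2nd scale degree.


Natural minor scale pattern: W-H-W-W-H-W-W (2-1-2-2-1-2-2 semitones)
Starting from C:
  C + 2 semitones → D
  D + 1 semitone → Eb
  Eb + 2 semitones → F
  F + 2 semitones → G
  G + 1 semitone → Ab
  Ab + 2 semitones → Bb
  Bb + 2 semitones → C
Scale: C D Eb F G Ab Bb
Degree 2 = D


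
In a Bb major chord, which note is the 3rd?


Let's work it out.
Major triad = root + major 3rd (4 semitones) + perfect 5th (7 semitones)
A triad on Bb stacks thirds, so the chord tones use letter names B-D-F
Root: Bb
Major 3rd above Bb: D
Perfect 5th above Bb: F
The 3rd = D


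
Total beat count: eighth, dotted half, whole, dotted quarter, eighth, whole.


Let's work it out.
Beat values:
  eighth = 0.5 beats
  dotted half = 3 beats
  whole = 4 beats
  dotted quarter = 1.5 beats
  eighth = 0.5 beats
  whole = 4 beats
Sum = 0.5 + 3 + 4 + 1.5 + 0.5 + 4
= 13.5 beats


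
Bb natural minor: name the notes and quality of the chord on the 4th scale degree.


Bb natural minor scale: Bb C Db Eb F Gb Ab
Diatonic triad on degree 4 stacks scale notes 4, 6, 1: Eb Gb Bb
Eb→Gb = 3 semitones; Eb→Bb = 7 semitones → minor triad
= Eb Gb Bb (minor)


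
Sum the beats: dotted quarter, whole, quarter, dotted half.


Beat values:
  dotted quarter = 1.5 beats
  whole = 4 beats
  quarter = 1 beat
  dotted half = 3 beats
Sum = 1.5 + 4 + 1 + 3
= 9.5 beats


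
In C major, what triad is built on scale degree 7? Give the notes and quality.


Step by step:
C major scale: C D E F G A B
Diatonic triad on degree 7 stacks scale notes 7, 2, 4: B D F
B→D = 3 semitones; B→F = 6 semitones → diminished triad
= B D F (diminished)


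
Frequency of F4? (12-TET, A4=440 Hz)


Step by step:
f = 440 × 2^(n/12) where n = semitones from A4
F4: -4 semitones from A4
f = 440 × 2^(-4/12)
f = 349.23 Hz


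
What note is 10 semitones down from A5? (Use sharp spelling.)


Solution.
A5: chromatic position 9 in octave 5 → absolute = 5×12 + 9 = 69
Transpose down 10: 69 - 10 = 59
59 = 4×12 + 11 → B in octave 4
Result = B4


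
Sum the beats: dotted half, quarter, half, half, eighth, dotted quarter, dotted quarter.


Let's work it out.
Beat values:
  dotted half = 3 beats
  quarter = 1 beat
  half = 2 beats
  half = 2 beats
  eighth = 0.5 beats
  dotted quarter = 1.5 beats
  dotted quarter = 1.5 beats
Sum = 3 + 1 + 2 + 2 + 0.5 + 1.5 + 1.5
= 11.5 beats


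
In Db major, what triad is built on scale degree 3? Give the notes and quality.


Step by step:
Db major scale: Db Eb F Gb Ab Bb C
Diatonic triad on degree 3 stacks scale notes 3, 5, 7: F Ab C
F→Ab = 3 semitones; F→C = 7 semitones → minor triad
= F Ab C (minor)


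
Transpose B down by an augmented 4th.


Solution.
augmented 4th: 4 letter names, 6 semitones
Letter: B - 3 → F
Pitch: B - 6 semitones, spelled as an F → F
= F


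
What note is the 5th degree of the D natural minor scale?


Solution.
Natural minor scale pattern: W-H-W-W-H-W-W (2-1-2-2-1-2-2 semitones)
Starting from D:
  D + 2 semitones → E
  E + 1 semitone → F
  F + 2 semitones → G
  G + 2 semitones → A
  A + 1 semitone → Bb
  Bb + 2 semitones → C
  C + 2 semitones → D
Scale: D E F G A Bb C
Degree 5 = A


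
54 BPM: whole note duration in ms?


Working:
One quarter-note beat = 60000 / BPM = 60000 / 54 ms
Whole note = 4 × quarter note
Duration = 4 × 60000 / 54 = 240000 / 54
= 4444.4 ms


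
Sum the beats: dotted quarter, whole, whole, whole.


Reasoning:
Beat values:
  dotted quarter = 1.5 beats
  whole = 4 beats
  whole = 4 beats
  whole = 4 beats
Sum = 1.5 + 4 + 4 + 4
= 13.5 beats


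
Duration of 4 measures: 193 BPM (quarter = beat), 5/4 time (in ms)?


Step by step:
Quarter-note beat duration = 60000 / 193 ms
Beats per measure (5/4) = 5
One measure = 5 × 60000 / 193 = 300000 / 193 ms
4 measures = 4 × 300000 / 193 = 1200000 / 193
= 6217.6 ms


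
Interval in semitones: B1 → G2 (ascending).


Let's work it out.
Absolute semitone position = octave×12 + chromatic position
B1: 1×12 + 11 = 23
G2: 2×12 + 7 = 31
Difference = 31 - 23 = 8
= 8 semitones


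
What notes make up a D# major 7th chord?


Reasoning:
Major 7th chord = root + major 3rd + perfect 5th + major 7th
Seventh chords stack in thirds, so the letter names are D-F-A-C
Root: D#
Major 3rd above D#: F##
Perfect 5th above D#: A#
Major 7th above D#: C##
Chord = D# F## A# C##


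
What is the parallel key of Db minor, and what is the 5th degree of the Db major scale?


Reasoning:
Parallel keys share the same tonic but differ in mode
Db minor → parallel is Db major
Db major scale: Db Eb F Gb Ab Bb C
= Db major; 5th degree = Ab


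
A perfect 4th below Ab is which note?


A 4th spans 4 letter names, so from A we land on E
A perfect 4th = 5 semitones below Ab
Spell E at that pitch: Eb
= Eb


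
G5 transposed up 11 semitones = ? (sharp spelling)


Solution.
G5: chromatic position 7 in octave 5 → absolute = 5×12 + 7 = 67
Transpose up 11: 67 + 11 = 78
78 = 6×12 + 6 → F# in octave 6
Result = F#6


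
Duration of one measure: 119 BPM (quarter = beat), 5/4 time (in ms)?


Solution.
Quarter-note beat duration = 60000 / 119 ms
Beats per measure (5/4) = 5
One measure = 5 × 60000 / 119 = 300000 / 119 ms
= 2521.0 ms


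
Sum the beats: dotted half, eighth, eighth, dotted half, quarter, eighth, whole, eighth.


Beat values:
  dotted half = 3 beats
  eighth = 0.5 beats
  eighth = 0.5 beats
  dotted half = 3 beats
  quarter = 1 beat
  eighth = 0.5 beats
  whole = 4 beats
  eighth = 0.5 beats
Sum = 3 + 0.5 + 0.5 + 3 + 1 + 0.5 + 4 + 0.5
= 13 beats


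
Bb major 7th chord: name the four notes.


Working:
Major 7th chord = root + major 3rd + perfect 5th + major 7th
Seventh chords stack in thirds, so the letter names are B-D-F-A
Root: Bb
Major 3rd above Bb: D
Perfect 5th above Bb: F
Major 7th above Bb: A
Chord = Bb D F A


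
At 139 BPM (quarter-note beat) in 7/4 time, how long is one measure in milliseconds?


Quarter-note beat duration = 60000 / 139 ms
Beats per measure (7/4) = 7
One measure = 7 × 60000 / 139 = 420000 / 139 ms
= 3021.6 ms


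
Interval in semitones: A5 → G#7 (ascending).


Absolute semitone position = octave×12 + chromatic position
A5: 5×12 + 9 = 69
G#7: 7×12 + 8 = 92
Difference = 92 - 69 = 23
= 23 semitones


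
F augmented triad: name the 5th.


Augmented triad = root + major 3rd (4 semitones) + augmented 5th (8 semitones)
A triad on F stacks thirds, so the chord tones use letter names F-A-C
Root: F
Major 3rd above F: A
Augmented 5th above F: C#
The 5th = C#


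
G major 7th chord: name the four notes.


Solution.
Major 7th chord = root + major 3rd + perfect 5th + major 7th
Seventh chords stack in thirds, so the letter names are G-B-D-F
Root: G
Major 3rd above G: B
Perfect 5th above G: D
Major 7th above G: F#
Chord = G B D F#


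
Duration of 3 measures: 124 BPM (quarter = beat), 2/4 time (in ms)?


Quarter-note beat duration = 60000 / 124 ms
Beats per measure (2/4) = 2
One measure = 2 × 60000 / 124 = 120000 / 124 ms
3 measures = 3 × 120000 / 124 = 360000 / 124
= 2903.2 ms


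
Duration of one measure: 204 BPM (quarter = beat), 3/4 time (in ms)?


Solution.
Quarter-note beat duration = 60000 / 204 ms
Beats per measure (3/4) = 3
One measure = 3 × 60000 / 204 = 180000 / 204 ms
= 882.4 ms


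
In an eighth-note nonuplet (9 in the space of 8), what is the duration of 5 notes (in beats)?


Reasoning:
Nonuplet: 9 notes occupy the space of 8 eighth notes
Space = 8 × 1/2 = 4 beats
Each nonuplet note = 4 / 9 = 4/9 beats
5 notes = 5 × 4/9 = 20/9
= 20/9 beats


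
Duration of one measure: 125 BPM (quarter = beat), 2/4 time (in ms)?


Quarter-note beat duration = 60000 / 125 ms
Beats per measure (2/4) = 2
One measure = 2 × 60000 / 125 = 120000 / 125 ms
= 960.0 ms


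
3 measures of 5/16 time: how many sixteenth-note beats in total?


Working:
Time signature 5/16: the bottom number 16 means the sixteenth note gets one count
The top number 5 means 5 sixteenth-note beats per measure
Total = 5 × 3 measures
= 15 sixteenth-note beats


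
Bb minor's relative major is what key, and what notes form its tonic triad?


The relative major shares the key signature and is a minor 3rd above the minor tonic
A minor 3rd above Bb is Db
→ relative major of Bb minor is Db major
Tonic triad of Db major = root + major 3rd + perfect 5th = Db F Ab
= Db major; triad = Db F Ab


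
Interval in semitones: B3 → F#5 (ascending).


Working:
Absolute semitone position = octave×12 + chromatic position
B3: 3×12 + 11 = 47
F#5: 5×12 + 6 = 66
Difference = 66 - 47 = 19
= 19 semitones


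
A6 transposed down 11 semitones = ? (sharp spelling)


Working:
A6: chromatic position 9 in octave 6 → absolute = 6×12 + 9 = 81
Transpose down 11: 81 - 11 = 70
70 = 5×12 + 10 → A# in octave 5
Result = A#5


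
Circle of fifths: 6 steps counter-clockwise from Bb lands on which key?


Solution.
Each counter-clockwise step moves down a perfect 5th (= up a perfect 4th)
From Bb: Bb → Eb → Ab → Db → F#/Gb → B → E
= E


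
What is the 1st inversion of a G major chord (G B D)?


Root position: G B D
1st inversion: move root up an octave
Bass note: B
Notes (bottom to top) = B D G


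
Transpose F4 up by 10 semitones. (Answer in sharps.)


F4: chromatic position 5 in octave 4 → absolute = 4×12 + 5 = 53
Transpose up 10: 53 + 10 = 63
63 = 5×12 + 3 → D# in octave 5
Result = D#5


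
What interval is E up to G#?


Letter names: E → G spans 3 letter names → a 3rd
Semitones: E → G# = 4 half-steps
A 3rd of 4 semitones is a major 3rd
= major 3rd


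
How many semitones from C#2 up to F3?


Absolute semitone position = octave×12 + chromatic position
C#2: 2×12 + 1 = 25
F3: 3×12 + 5 = 41
Difference = 41 - 25 = 16
= 16 semitones


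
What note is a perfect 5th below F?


Let's work it out.
A 5th spans 5 letter names, so from F we land on B
A perfect 5th = 7 semitones below F
Spell B at that pitch: Bb
= Bb


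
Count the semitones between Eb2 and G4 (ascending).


Solution.
Absolute semitone position = octave×12 + chromatic position
Eb2: 2×12 + 3 = 27
G4: 4×12 + 7 = 55
Difference = 55 - 27 = 28
= 28 semitones


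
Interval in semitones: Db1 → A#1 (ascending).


Absolute semitone position = octave×12 + chromatic position
Db1: 1×12 + 1 = 13
A#1: 1×12 + 10 = 22
Difference = 22 - 13 = 9
= 9 semitones


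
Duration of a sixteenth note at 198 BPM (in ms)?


Solution.
One quarter-note beat = 60000 / BPM = 60000 / 198 ms
Sixteenth note = 1/4 × quarter note
Duration = 1/4 × 60000 / 198 = 15000 / 198
= 75.8 ms


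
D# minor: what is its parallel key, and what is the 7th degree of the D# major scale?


Step by step:
Parallel keys share the same tonic but differ in mode
D# minor → parallel is D# major
D# major scale: D# E# F## G# A# B# C##
= D# major; 7th degree = C##


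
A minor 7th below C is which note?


Let's work it out.
A 7th spans 7 letter names, so from C we land on D
A minor 7th = 10 semitones below C
Spell D at that pitch: D
= D


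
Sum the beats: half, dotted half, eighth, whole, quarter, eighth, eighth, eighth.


Step by step:
Beat values:
  half = 2 beats
  dotted half = 3 beats
  eighth = 0.5 beats
  whole = 4 beats
  quarter = 1 beat
  eighth = 0.5 beats
  eighth = 0.5 beats
  eighth = 0.5 beats
Sum = 2 + 3 + 0.5 + 4 + 1 + 0.5 + 0.5 + 0.5
= 12 beats


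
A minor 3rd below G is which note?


Step by step:
A 3rd spans 3 letter names, so from G we land on E
A minor 3rd = 3 semitones below G
Spell E at that pitch: E
= E


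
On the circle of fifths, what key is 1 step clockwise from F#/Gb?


Working:
Each clockwise step on the circle of fifths moves up a perfect 5th
From F#/Gb: F#/Gb → Db
= Db


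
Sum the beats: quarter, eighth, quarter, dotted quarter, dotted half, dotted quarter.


Step by step:
Beat values:
  quarter = 1 beat
  eighth = 0.5 beats
  quarter = 1 beat
  dotted quarter = 1.5 beats
  dotted half = 3 beats
  dotted quarter = 1.5 beats
Sum = 1 + 0.5 + 1 + 1.5 + 3 + 1.5
= 8.5 beats


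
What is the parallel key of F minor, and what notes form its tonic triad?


Working:
Parallel keys share the same tonic but differ in mode
F minor → parallel is F major
Tonic triad of F major = F A C
= F major; triad = F A C


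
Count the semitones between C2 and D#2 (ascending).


Reasoning:
Absolute semitone position = octave×12 + chromatic position
C2: 2×12 + 0 = 24
D#2: 2×12 + 3 = 27
Difference = 27 - 24 = 3
= 3 semitones


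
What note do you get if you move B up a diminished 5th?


Let's work it out.
diminished 5th: 5 letter names, 6 semitones
Letter: B + 4 → F
Pitch: B + 6 semitones, spelled as an F → F
= F


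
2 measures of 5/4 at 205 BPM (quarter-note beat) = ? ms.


Let's work it out.
Quarter-note beat duration = 60000 / 205 ms
Beats per measure (5/4) = 5
One measure = 5 × 60000 / 205 = 300000 / 205 ms
2 measures = 2 × 300000 / 205 = 600000 / 205
= 2926.8 ms


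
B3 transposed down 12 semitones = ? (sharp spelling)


Let's work it out.
B3: chromatic position 11 in octave 3 → absolute = 3×12 + 11 = 47
Transpose down 12: 47 - 12 = 35
35 = 2×12 + 11 → B in octave 2
Result = B2


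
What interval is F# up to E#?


Solution.
Letter names: F → E spans 7 letter names → a 7th
Semitones: F# → E# = 11 half-steps
A 7th of 11 semitones is a major 7th
= major 7th


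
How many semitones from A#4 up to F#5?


Reasoning:
Absolute semitone position = octave×12 + chromatic position
A#4: 4×12 + 10 = 58
F#5: 5×12 + 6 = 66
Difference = 66 - 58 = 8
= 8 semitones


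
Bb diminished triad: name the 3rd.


Solution.
Diminished triad = root + minor 3rd (3 semitones) + diminished 5th (6 semitones)
A triad on Bb stacks thirds, so the chord tones use letter names B-D-F
Root: Bb
Minor 3rd above Bb: Db
Diminished 5th above Bb: Fb
The 3rd = Db


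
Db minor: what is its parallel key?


Parallel keys share the same tonic but differ in mode
Db minor → parallel is Db major
= Db major


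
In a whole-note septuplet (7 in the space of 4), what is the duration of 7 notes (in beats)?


Septuplet: 7 notes occupy the space of 4 whole notes
Space = 4 × 4 = 16 beats
Each septuplet note = 16 / 7 = 16/7 beats
7 notes = 7 × 16/7 = 16
= 16 beats


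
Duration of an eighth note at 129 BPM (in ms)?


Working:
One quarter-note beat = 60000 / BPM = 60000 / 129 ms
Eighth note = 1/2 × quarter note
Duration = 1/2 × 60000 / 129 = 30000 / 129
= 232.6 ms


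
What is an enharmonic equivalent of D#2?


Enharmonic notes sound the same pitch but are spelled with different letter names
D# and Eb name the same pitch class
= Eb2


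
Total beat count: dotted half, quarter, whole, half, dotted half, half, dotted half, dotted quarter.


Beat values:
  dotted half = 3 beats
  quarter = 1 beat
  whole = 4 beats
  half = 2 beats
  dotted half = 3 beats
  half = 2 beats
  dotted half = 3 beats
  dotted quarter = 1.5 beats
Sum = 3 + 1 + 4 + 2 + 3 + 2 + 3 + 1.5
= 19.5 beats


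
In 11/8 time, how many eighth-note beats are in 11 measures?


Reasoning:
Time signature 11/8: the bottom number 8 means the eighth note gets one count
The top number 11 means 11 eighth-note beats per measure
Total = 11 × 11 measures
= 121 eighth-note beats


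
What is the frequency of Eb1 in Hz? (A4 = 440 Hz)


Reasoning:
f = 440 × 2^(n/12) where n = semitones from A4
Eb1: -42 semitones from A4
f = 440 × 2^(-42/12)
f = 38.89 Hz


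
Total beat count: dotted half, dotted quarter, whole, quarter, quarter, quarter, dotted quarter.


Working:
Beat values:
  dotted half = 3 beats
  dotted quarter = 1.5 beats
  whole = 4 beats
  quarter = 1 beat
  quarter = 1 beat
  quarter = 1 beat
  dotted quarter = 1.5 beats
Sum = 3 + 1.5 + 4 + 1 + 1 + 1 + 1.5
= 13 beats


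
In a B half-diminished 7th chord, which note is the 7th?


Solution.
Half-diminished 7th chord = root + minor 3rd + diminished 5th + minor 7th
Seventh chords stack in thirds, so the letter names are B-D-F-A
Root: B
Minor 3rd above B: D
Diminished 5th above B: F
Minor 7th above B: A
The 7th = A


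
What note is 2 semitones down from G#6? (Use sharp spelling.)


Solution.
G#6: chromatic position 8 in octave 6 → absolute = 6×12 + 8 = 80
Transpose down 2: 80 - 2 = 78
78 = 6×12 + 6 → F# in octave 6
Result = F#6


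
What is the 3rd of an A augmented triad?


Working:
Augmented triad = root + major 3rd (4 semitones) + augmented 5th (8 semitones)
A triad on A stacks thirds, so the chord tones use letter names A-C-E
Root: A
Major 3rd above A: C#
Augmented 5th above A: E#
The 3rd = C#


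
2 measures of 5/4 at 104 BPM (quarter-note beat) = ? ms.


Working:
Quarter-note beat duration = 60000 / 104 ms
Beats per measure (5/4) = 5
One measure = 5 × 60000 / 104 = 300000 / 104 ms
2 measures = 2 × 300000 / 104 = 600000 / 104
= 5769.2 ms


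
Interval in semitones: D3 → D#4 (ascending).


Solution.
Absolute semitone position = octave×12 + chromatic position
D3: 3×12 + 2 = 38
D#4: 4×12 + 3 = 51
Difference = 51 - 38 = 13
= 13 semitones


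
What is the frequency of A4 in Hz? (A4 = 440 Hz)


f = 440 × 2^(n/12) where n = semitones from A4
A4: 0 semitones from A4
f = 440 × 2^(0/12)
f = 440.00 Hz


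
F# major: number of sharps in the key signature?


Working:
Sharp major keys follow the circle of fifths: C(0), G(1), D(2), A(3), E(4), B(5), F#(6), C#(7)
F# major has 6 sharps
Order of sharps: F# C# G# D# A# E# B# → first 6: F#, C#, G#, D#, A#, E#
= 6 sharps


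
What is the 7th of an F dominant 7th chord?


Working:
Dominant 7th chord = root + major 3rd + perfect 5th + minor 7th
Seventh chords stack in thirds, so the letter names are F-A-C-E
Root: F
Major 3rd above F: A
Perfect 5th above F: C
Minor 7th above F: Eb
The 7th = Eb


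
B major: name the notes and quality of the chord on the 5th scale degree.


Let's work it out.
B major scale: B C# D# E F# G# A#
Diatonic triad on degree 5 stacks scale notes 5, 7, 2: F# A# C#
F#→A# = 4 semitones; F#→C# = 7 semitones → major triad
= F# A# C# (major)


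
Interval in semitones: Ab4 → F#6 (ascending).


Absolute semitone position = octave×12 + chromatic position
Ab4: 4×12 + 8 = 56
F#6: 6×12 + 6 = 78
Difference = 78 - 56 = 22
= 22 semitones


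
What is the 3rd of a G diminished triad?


Working:
Diminished triad = root + minor 3rd (3 semitones) + diminished 5th (6 semitones)
A triad on G stacks thirds, so the chord tones use letter names G-B-D
Root: G
Minor 3rd above G: Bb
Diminished 5th above G: Db
The 3rd = Bb


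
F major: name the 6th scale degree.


Major scale pattern: W-W-H-W-W-W-H (2-2-1-2-2-2-1 semitones)
Starting from F:
  F + 2 semitones → G
  G + 2 semitones → A
  A + 1 semitone → Bb
  Bb + 2 semitones → C
  C + 2 semitones → D
  D + 2 semitones → E
  E + 1 semitone → F
Scale: F G A Bb C D E
Degree 6 = D


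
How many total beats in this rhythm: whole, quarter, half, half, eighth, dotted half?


Solution.
Beat values:
  whole = 4 beats
  quarter = 1 beat
  half = 2 beats
  half = 2 beats
  eighth = 0.5 beats
  dotted half = 3 beats
Sum = 4 + 1 + 2 + 2 + 0.5 + 3
= 12.5 beats


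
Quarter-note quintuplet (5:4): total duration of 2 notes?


Quintuplet: 5 notes occupy the space of 4 quarter notes
Space = 4 × 1 = 4 beats
Each quintuplet note = 4 / 5 = 4/5 beats
2 notes = 2 × 4/5 = 8/5
= 8/5 beats


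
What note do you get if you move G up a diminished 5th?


Step by step:
diminished 5th: 5 letter names, 6 semitones
Letter: G + 4 → D
Pitch: G + 6 semitones, spelled as a D → Db
= Db


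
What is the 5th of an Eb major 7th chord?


Solution.
Major 7th chord = root + major 3rd + perfect 5th + major 7th
Seventh chords stack in thirds, so the letter names are E-G-B-D
Root: Eb
Major 3rd above Eb: G
Perfect 5th above Eb: Bb
Major 7th above Eb: D
The 5th = Bb


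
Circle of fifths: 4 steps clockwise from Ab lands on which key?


Step by step:
Each clockwise step on the circle of fifths moves up a perfect 5th
From Ab: Ab → Eb → Bb → F → C
= C


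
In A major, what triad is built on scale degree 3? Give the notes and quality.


Reasoning:
A major scale: A B C# D E F# G#
Diatonic triad on degree 3 stacks scale notes 3, 5, 7: C# E G#
C#→E = 3 semitones; C#→G# = 7 semitones → minor triad
= C# E G# (minor)


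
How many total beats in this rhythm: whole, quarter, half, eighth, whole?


Solution.
Beat values:
  whole = 4 beats
  quarter = 1 beat
  half = 2 beats
  eighth = 0.5 beats
  whole = 4 beats
Sum = 4 + 1 + 2 + 0.5 + 4
= 11.5 beats


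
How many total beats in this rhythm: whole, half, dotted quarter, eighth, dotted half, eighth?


Beat values:
  whole = 4 beats
  half = 2 beats
  dotted quarter = 1.5 beats
  eighth = 0.5 beats
  dotted half = 3 beats
  eighth = 0.5 beats
Sum = 4 + 2 + 1.5 + 0.5 + 3 + 0.5
= 11.5 beats


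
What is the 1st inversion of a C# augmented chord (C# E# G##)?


Step by step:
Root position: C# E# G##
1st inversion: move root up an octave
Bass note: E#
Notes (bottom to top) = E# G## C#


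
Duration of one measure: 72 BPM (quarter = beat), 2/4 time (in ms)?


Let's work it out.
Quarter-note beat duration = 60000 / 72 ms
Beats per measure (2/4) = 2
One measure = 2 × 60000 / 72 = 120000 / 72 ms
= 1666.7 ms


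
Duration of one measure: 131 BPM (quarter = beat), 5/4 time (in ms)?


Step by step:
Quarter-note beat duration = 60000 / 131 ms
Beats per measure (5/4) = 5
One measure = 5 × 60000 / 131 = 300000 / 131 ms
= 2290.1 ms


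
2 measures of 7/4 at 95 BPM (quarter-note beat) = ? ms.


Step by step:
Quarter-note beat duration = 60000 / 95 ms
Beats per measure (7/4) = 7
One measure = 7 × 60000 / 95 = 420000 / 95 ms
2 measures = 2 × 420000 / 95 = 840000 / 95
= 8842.1 ms


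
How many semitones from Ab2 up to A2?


Reasoning:
Absolute semitone position = octave×12 + chromatic position
Ab2: 2×12 + 8 = 32
A2: 2×12 + 9 = 33
Difference = 33 - 32 = 1
= 1 semitone


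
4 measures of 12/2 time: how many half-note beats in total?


Reasoning:
Time signature 12/2: the bottom number 2 means the half note gets one count
The top number 12 means 12 half-note beats per measure
Total = 12 × 4 measures
= 48 half-note beats


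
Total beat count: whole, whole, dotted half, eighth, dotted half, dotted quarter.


Beat values:
  whole = 4 beats
  whole = 4 beats
  dotted half = 3 beats
  eighth = 0.5 beats
  dotted half = 3 beats
  dotted quarter = 1.5 beats
Sum = 4 + 4 + 3 + 0.5 + 3 + 1.5
= 16 beats


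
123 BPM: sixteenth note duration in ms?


Step by step:
One quarter-note beat = 60000 / BPM = 60000 / 123 ms
Sixteenth note = 1/4 × quarter note
Duration = 1/4 × 60000 / 123 = 15000 / 123
= 122.0 ms


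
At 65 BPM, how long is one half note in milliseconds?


Let's work it out.
One quarter-note beat = 60000 / BPM = 60000 / 65 ms
Half note = 2 × quarter note
Duration = 2 × 60000 / 65 = 120000 / 65
= 1846.2 ms


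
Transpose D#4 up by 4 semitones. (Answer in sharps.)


Working:
D#4: chromatic position 3 in octave 4 → absolute = 4×12 + 3 = 51
Transpose up 4: 51 + 4 = 55
55 = 4×12 + 7 → G in octave 4
Result = G4


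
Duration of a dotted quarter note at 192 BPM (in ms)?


Reasoning:
One quarter-note beat = 60000 / BPM = 60000 / 192 ms
Dotted quarter note = 3/2 × quarter note
Duration = 3/2 × 60000 / 192 = 90000 / 192
= 468.8 ms
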